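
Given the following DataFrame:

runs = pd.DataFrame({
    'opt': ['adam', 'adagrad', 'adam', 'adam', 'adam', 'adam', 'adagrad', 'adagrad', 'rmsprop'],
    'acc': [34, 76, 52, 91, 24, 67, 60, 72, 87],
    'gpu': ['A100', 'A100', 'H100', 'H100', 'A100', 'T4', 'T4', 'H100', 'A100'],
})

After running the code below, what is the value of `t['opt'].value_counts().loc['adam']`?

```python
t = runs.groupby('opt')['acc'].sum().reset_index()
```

1

group by opt, sum of acc:
opt
adagrad    208
adam       268
rmsprop     87
Name: acc, dtype: int64
reset_index():
       opt  acc
0  adagrad  208
1     adam  268
2  rmsprop   87
value_counts of opt:
opt
adagrad    1
adam       1
rmsprop    1
Name: count, dtype: int64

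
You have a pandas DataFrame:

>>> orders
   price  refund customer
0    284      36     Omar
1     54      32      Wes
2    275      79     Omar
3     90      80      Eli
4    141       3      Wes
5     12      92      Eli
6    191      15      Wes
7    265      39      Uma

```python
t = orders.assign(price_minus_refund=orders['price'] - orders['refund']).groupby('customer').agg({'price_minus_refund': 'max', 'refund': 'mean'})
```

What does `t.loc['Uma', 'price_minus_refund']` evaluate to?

add column price_minus_refund = orders['price'] - orders['refund']:
   price  refund customer  price_minus_refund
0    284      36     Omar                 248
1     54      32      Wes                  22
2    275      79     Omar                 196
3     90      80      Eli                  10
4    141       3      Wes                 138
5     12      92      Eli                 -80
6    191      15      Wes                 176
7    265      39      Uma                 226
group by customer: max(price_minus_refund), mean(refund):
          price_minus_refund     refund
customer                               
Eli                       10  86.000000
Omar                     248  57.500000
Uma                      226  39.000000
Wes                      176  16.666667

226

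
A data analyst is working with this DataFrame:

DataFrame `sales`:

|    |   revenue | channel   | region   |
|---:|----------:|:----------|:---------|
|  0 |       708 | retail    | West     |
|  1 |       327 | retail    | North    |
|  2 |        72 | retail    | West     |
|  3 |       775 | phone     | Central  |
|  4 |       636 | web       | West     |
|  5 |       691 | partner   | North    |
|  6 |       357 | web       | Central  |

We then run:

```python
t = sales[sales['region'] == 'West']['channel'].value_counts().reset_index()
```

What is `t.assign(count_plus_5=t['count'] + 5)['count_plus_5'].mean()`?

6.5

filter rows where region == 'West':
   revenue channel region
0      708  retail   West
2       72  retail   West
4      636     web   West
value_counts of channel:
channel
retail    2
web       1
Name: count, dtype: int64
reset_index():
  channel  count
0  retail      2
1     web      1
add column count_plus_5 = t['count'] + 5:
  channel  count  count_plus_5
0  retail      2             7
1     web      1             6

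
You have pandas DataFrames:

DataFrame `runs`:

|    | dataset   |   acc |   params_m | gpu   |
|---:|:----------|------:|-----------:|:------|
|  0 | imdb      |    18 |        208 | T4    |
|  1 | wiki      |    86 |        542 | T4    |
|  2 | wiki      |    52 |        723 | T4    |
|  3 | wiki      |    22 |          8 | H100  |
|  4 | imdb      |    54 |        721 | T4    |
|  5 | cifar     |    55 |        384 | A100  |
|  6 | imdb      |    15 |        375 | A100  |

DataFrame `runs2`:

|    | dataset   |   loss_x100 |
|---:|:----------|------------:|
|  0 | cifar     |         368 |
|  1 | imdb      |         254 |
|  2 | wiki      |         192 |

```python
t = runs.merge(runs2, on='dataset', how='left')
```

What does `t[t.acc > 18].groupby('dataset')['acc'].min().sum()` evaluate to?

merge on 'dataset' (how='left') → 7 rows:
  dataset  acc  params_m   gpu  loss_x100
0    imdb   18       208    T4        254
1    wiki   86       542    T4        192
2    wiki   52       723    T4        192
3    wiki   22         8  H100        192
4    imdb   54       721    T4        254
5   cifar   55       384  A100        368
6    imdb   15       375  A100        254
filter rows where acc > 18:
  dataset  acc  params_m   gpu  loss_x100
1    wiki   86       542    T4        192
2    wiki   52       723    T4        192
3    wiki   22         8  H100        192
4    imdb   54       721    T4        254
5   cifar   55       384  A100        368
group by dataset, min of acc:
dataset
cifar    55
imdb     54
wiki     22
Name: acc, dtype: int64
Then the sum of the resulting series: 131

131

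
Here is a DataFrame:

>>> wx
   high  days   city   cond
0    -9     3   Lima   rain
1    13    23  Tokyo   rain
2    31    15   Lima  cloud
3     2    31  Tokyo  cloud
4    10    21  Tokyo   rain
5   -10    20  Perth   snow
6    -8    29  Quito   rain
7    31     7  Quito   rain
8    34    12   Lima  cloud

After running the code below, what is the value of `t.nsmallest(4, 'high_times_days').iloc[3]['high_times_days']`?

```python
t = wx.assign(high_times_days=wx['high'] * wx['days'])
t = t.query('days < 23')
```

217

add column high_times_days = wx['high'] * wx['days']:
   high  days   city   cond  high_times_days
0    -9     3   Lima   rain              -27
1    13    23  Tokyo   rain              299
2    31    15   Lima  cloud              465
3     2    31  Tokyo  cloud               62
4    10    21  Tokyo   rain              210
5   -10    20  Perth   snow             -200
6    -8    29  Quito   rain             -232
7    31     7  Quito   rain              217
8    34    12   Lima  cloud              408
filter rows where days < 23:
   high  days   city   cond  high_times_days
0    -9     3   Lima   rain              -27
2    31    15   Lima  cloud              465
4    10    21  Tokyo   rain              210
5   -10    20  Perth   snow             -200
7    31     7  Quito   rain              217
8    34    12   Lima  cloud              408
take 4 rows with smallest high_times_days:
   high  days   city  cond  high_times_days
5   -10    20  Perth  snow             -200
0    -9     3   Lima  rain              -27
4    10    21  Tokyo  rain              210
7    31     7  Quito  rain              217
So iloc[3]['high_times_days'] = 217.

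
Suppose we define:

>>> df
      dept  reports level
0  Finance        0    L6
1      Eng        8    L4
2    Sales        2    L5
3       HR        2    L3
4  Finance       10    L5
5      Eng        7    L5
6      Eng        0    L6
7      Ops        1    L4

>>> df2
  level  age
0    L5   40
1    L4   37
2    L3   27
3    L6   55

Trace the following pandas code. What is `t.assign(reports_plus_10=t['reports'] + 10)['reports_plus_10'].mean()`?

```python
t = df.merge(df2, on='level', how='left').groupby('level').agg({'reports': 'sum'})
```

merge on 'level' (how='left') → 8 rows:
      dept  reports level  age
0  Finance        0    L6   55
1      Eng        8    L4   37
2    Sales        2    L5   40
3       HR        2    L3   27
4  Finance       10    L5   40
5      Eng        7    L5   40
6      Eng        0    L6   55
7      Ops        1    L4   37
group by level, sum of reports:
       reports
level         
L3           2
L4           9
L5          19
L6           0
add column reports_plus_10 = t['reports'] + 10:
       reports  reports_plus_10
level                          
L3           2               12
L4           9               19
L5          19               29
L6           0               10

17.5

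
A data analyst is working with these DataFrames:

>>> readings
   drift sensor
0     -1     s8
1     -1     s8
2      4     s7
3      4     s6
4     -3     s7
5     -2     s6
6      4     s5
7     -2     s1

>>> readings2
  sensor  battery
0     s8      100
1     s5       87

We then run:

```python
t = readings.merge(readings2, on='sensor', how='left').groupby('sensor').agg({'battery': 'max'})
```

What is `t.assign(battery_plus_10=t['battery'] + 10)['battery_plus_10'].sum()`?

207.0

merge on 'sensor' (how='left') → 8 rows:
   drift sensor  battery
0     -1     s8    100.0
1     -1     s8    100.0
2      4     s7      NaN
3      4     s6      NaN
4     -3     s7      NaN
5     -2     s6      NaN
6      4     s5     87.0
7     -2     s1      NaN
group by sensor, max of battery:
        battery
sensor         
s1          NaN
s5         87.0
s6          NaN
s7          NaN
s8        100.0
add column battery_plus_10 = t['battery'] + 10:
        battery  battery_plus_10
sensor                          
s1          NaN              NaN
s5         87.0             97.0
s6          NaN              NaN
s7          NaN              NaN
s8        100.0            110.0
Hence 207.0.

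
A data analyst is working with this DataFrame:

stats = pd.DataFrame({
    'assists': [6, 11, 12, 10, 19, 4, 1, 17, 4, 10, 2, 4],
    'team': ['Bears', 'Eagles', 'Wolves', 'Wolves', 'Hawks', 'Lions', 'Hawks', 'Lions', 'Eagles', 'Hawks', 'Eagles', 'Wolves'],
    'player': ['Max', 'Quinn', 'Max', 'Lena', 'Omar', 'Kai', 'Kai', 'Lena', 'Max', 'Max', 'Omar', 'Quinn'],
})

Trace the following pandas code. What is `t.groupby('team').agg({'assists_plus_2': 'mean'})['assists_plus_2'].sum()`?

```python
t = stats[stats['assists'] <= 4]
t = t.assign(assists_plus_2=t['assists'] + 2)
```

filter rows where assists <= 4:
    assists    team player
5         4   Lions    Kai
6         1   Hawks    Kai
8         4  Eagles    Max
10        2  Eagles   Omar
11        4  Wolves  Quinn
add column assists_plus_2 = t['assists'] + 2:
    assists    team player  assists_plus_2
5         4   Lions    Kai               6
6         1   Hawks    Kai               3
8         4  Eagles    Max               6
10        2  Eagles   Omar               4
11        4  Wolves  Quinn               6
group by team, mean of assists_plus_2:
        assists_plus_2
team                  
Eagles             5.0
Hawks              3.0
Lions              6.0
Wolves             6.0

20.0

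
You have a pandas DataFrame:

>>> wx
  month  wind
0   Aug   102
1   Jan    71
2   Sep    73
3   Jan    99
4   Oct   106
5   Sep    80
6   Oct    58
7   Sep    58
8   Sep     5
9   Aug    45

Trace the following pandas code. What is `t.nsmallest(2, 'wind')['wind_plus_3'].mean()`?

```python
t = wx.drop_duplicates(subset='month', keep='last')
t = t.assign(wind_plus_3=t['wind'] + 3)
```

28.0

drop duplicate month (keep=last):
  month  wind
3   Jan    99
6   Oct    58
8   Sep     5
9   Aug    45
add column wind_plus_3 = t['wind'] + 3:
  month  wind  wind_plus_3
3   Jan    99          102
6   Oct    58           61
8   Sep     5            8
9   Aug    45           48
take 2 rows with smallest wind:
  month  wind  wind_plus_3
8   Sep     5            8
9   Aug    45           48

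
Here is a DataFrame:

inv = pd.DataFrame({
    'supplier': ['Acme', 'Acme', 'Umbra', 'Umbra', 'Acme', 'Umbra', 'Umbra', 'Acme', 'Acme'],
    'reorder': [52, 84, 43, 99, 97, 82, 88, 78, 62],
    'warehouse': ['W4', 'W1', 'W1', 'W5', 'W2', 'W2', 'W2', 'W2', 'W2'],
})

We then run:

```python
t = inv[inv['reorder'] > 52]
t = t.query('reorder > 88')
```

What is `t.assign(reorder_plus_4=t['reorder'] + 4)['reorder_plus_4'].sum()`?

204

filter rows where reorder > 52:
  supplier  reorder warehouse
1     Acme       84        W1
3    Umbra       99        W5
4     Acme       97        W2
5    Umbra       82        W2
6    Umbra       88        W2
7     Acme       78        W2
8     Acme       62        W2
filter rows where reorder > 88:
  supplier  reorder warehouse
3    Umbra       99        W5
4     Acme       97        W2
add column reorder_plus_4 = t['reorder'] + 4:
  supplier  reorder warehouse  reorder_plus_4
3    Umbra       99        W5             103
4     Acme       97        W2             101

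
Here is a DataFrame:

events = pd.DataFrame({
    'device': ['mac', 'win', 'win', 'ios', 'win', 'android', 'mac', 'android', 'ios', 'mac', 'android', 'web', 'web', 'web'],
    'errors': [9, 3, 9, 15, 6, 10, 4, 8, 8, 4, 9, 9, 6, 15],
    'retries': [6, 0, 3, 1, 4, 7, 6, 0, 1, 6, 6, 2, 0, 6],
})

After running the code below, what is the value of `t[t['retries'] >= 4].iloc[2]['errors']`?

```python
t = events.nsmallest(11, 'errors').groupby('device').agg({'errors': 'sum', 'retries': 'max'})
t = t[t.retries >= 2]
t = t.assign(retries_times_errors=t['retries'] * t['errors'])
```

18

take 11 rows with smallest errors:
     device  errors  retries
1       win       3        0
6       mac       4        6
9       mac       4        6
4       win       6        4
12      web       6        0
7   android       8        0
8       ios       8        1
0       mac       9        6
2       win       9        3
10  android       9        6
11      web       9        2
group by device: sum(errors), max(retries):
         errors  retries
device                  
android      17        6
ios           8        1
mac          17        6
web          15        2
win          18        4
filter rows where retries >= 2:
         errors  retries
device                  
android      17        6
mac          17        6
web          15        2
win          18        4
add column retries_times_errors = t['retries'] * t['errors']:
         errors  retries  retries_times_errors
device                                        
android      17        6                   102
mac          17        6                   102
web          15        2                    30
win          18        4                    72
filter rows where retries >= 4:
         errors  retries  retries_times_errors
device                                        
android      17        6                   102
mac          17        6                   102
win          18        4                    72
Reading off the value at position 2, column 'errors', we get 18.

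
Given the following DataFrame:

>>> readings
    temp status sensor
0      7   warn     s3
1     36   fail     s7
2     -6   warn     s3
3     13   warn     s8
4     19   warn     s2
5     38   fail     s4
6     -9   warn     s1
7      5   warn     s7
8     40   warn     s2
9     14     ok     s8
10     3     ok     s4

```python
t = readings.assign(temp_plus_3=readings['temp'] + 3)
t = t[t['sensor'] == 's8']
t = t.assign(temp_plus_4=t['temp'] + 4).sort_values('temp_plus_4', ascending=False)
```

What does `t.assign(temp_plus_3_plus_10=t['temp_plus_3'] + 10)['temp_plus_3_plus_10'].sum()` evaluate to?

53

add column temp_plus_3 = readings['temp'] + 3:
    temp status sensor  temp_plus_3
0      7   warn     s3           10
1     36   fail     s7           39
2     -6   warn     s3           -3
3     13   warn     s8           16
4     19   warn     s2           22
5     38   fail     s4           41
6     -9   warn     s1           -6
7      5   warn     s7            8
8     40   warn     s2           43
9     14     ok     s8           17
10     3     ok     s4            6
filter rows where sensor == 's8':
   temp status sensor  temp_plus_3
3    13   warn     s8           16
9    14     ok     s8           17
add column temp_plus_4 = t['temp'] + 4:
   temp status sensor  temp_plus_3  temp_plus_4
3    13   warn     s8           16           17
9    14     ok     s8           17           18
sort by temp_plus_4 descending:
   temp status sensor  temp_plus_3  temp_plus_4
9    14     ok     s8           17           18
3    13   warn     s8           16           17
add column temp_plus_3_plus_10 = t['temp_plus_3'] + 10:
   temp status sensor  temp_plus_3  temp_plus_4  temp_plus_3_plus_10
9    14     ok     s8           17           18                   27
3    13   warn     s8           16           17                   26
Hence 53.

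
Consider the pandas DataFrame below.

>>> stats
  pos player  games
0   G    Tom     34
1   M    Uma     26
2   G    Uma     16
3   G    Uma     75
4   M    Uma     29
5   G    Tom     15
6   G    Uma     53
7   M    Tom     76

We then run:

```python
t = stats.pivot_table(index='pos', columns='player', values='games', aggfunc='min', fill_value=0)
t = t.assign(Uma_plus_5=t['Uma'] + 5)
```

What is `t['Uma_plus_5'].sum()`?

pivot: rows=pos, cols=player, min(games):
player  Tom  Uma
pos             
G        15   16
M        76   26
add column Uma_plus_5 = t['Uma'] + 5:
player  Tom  Uma  Uma_plus_5
pos                         
G        15   16          21
M        76   26          31
Then the sum of column 'Uma_plus_5': 52

52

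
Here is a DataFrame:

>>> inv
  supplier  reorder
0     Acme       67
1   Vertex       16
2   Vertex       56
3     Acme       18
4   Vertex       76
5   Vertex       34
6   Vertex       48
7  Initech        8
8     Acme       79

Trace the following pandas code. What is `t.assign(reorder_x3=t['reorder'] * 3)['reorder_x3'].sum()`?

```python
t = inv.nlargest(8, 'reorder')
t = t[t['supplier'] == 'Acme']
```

492

take 8 rows with largest reorder:
  supplier  reorder
8     Acme       79
4   Vertex       76
0     Acme       67
2   Vertex       56
6   Vertex       48
5   Vertex       34
3     Acme       18
1   Vertex       16
filter rows where supplier == 'Acme':
  supplier  reorder
8     Acme       79
0     Acme       67
3     Acme       18
add column reorder_x3 = t['reorder'] * 3:
  supplier  reorder  reorder_x3
8     Acme       79         237
0     Acme       67         201
3     Acme       18          54
sum of column 'reorder_x3' → 492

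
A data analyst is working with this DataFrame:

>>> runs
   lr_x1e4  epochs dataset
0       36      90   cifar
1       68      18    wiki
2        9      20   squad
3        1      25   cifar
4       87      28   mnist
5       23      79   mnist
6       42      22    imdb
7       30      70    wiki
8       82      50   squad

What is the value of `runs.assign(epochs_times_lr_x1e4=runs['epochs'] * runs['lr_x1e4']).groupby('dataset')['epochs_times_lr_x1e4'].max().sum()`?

12800

add column epochs_times_lr_x1e4 = runs['epochs'] * runs['lr_x1e4']:
   lr_x1e4  epochs dataset  epochs_times_lr_x1e4
0       36      90   cifar                  3240
1       68      18    wiki                  1224
2        9      20   squad                   180
3        1      25   cifar                    25
4       87      28   mnist                  2436
5       23      79   mnist                  1817
6       42      22    imdb                   924
7       30      70    wiki                  2100
8       82      50   squad                  4100
group by dataset, max of epochs_times_lr_x1e4:
dataset
cifar    3240
imdb      924
mnist    2436
squad    4100
wiki     2100
Name: epochs_times_lr_x1e4, dtype: int64
So sum() = 12800.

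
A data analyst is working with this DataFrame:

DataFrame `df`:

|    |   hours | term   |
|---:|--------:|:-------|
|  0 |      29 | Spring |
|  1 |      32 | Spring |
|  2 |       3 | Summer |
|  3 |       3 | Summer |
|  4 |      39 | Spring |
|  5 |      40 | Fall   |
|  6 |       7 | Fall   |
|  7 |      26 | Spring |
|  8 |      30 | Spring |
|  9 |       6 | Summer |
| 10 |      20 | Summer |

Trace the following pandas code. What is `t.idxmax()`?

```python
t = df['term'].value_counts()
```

value_counts of term:
term
Spring    5
Summer    4
Fall      2
Name: count, dtype: int64

Spring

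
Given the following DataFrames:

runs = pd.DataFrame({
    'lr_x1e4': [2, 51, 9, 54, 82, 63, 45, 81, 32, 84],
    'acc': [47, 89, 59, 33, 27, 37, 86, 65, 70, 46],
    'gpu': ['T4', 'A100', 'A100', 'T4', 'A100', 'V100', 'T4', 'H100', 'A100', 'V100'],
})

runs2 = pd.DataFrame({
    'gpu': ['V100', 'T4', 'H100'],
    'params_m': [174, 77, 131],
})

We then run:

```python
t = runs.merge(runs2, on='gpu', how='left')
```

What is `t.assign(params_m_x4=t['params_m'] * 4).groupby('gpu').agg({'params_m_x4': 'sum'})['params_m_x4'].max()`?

merge on 'gpu' (how='left') → 10 rows:
   lr_x1e4  acc   gpu  params_m
0        2   47    T4      77.0
1       51   89  A100       NaN
2        9   59  A100       NaN
3       54   33    T4      77.0
4       82   27  A100       NaN
5       63   37  V100     174.0
6       45   86    T4      77.0
7       81   65  H100     131.0
8       32   70  A100       NaN
9       84   46  V100     174.0
add column params_m_x4 = t['params_m'] * 4:
   lr_x1e4  acc   gpu  params_m  params_m_x4
0        2   47    T4      77.0        308.0
1       51   89  A100       NaN          NaN
2        9   59  A100       NaN          NaN
3       54   33    T4      77.0        308.0
4       82   27  A100       NaN          NaN
5       63   37  V100     174.0        696.0
6       45   86    T4      77.0        308.0
7       81   65  H100     131.0        524.0
8       32   70  A100       NaN          NaN
9       84   46  V100     174.0        696.0
group by gpu, sum of params_m_x4:
      params_m_x4
gpu              
A100          0.0
H100        524.0
T4          924.0
V100       1392.0
max of column 'params_m_x4' → 1392.0

1392.0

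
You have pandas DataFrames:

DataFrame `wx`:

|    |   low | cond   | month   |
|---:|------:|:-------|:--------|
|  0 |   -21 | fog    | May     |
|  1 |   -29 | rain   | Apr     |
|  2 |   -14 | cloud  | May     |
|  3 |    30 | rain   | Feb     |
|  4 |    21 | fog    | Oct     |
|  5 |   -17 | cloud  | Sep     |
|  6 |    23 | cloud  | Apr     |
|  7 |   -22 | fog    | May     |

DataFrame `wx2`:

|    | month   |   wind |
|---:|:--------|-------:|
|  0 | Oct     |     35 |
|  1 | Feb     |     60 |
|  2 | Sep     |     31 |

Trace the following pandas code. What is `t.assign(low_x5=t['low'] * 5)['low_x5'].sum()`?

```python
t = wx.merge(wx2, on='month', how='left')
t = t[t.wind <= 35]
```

20

merge on 'month' (how='left') → 8 rows:
   low   cond month  wind
0  -21    fog   May   NaN
1  -29   rain   Apr   NaN
2  -14  cloud   May   NaN
3   30   rain   Feb  60.0
4   21    fog   Oct  35.0
5  -17  cloud   Sep  31.0
6   23  cloud   Apr   NaN
7  -22    fog   May   NaN
filter rows where wind <= 35:
   low   cond month  wind
4   21    fog   Oct  35.0
5  -17  cloud   Sep  31.0
add column low_x5 = t['low'] * 5:
   low   cond month  wind  low_x5
4   21    fog   Oct  35.0     105
5  -17  cloud   Sep  31.0     -85
Reading off the sum of column 'low_x5', we get 20.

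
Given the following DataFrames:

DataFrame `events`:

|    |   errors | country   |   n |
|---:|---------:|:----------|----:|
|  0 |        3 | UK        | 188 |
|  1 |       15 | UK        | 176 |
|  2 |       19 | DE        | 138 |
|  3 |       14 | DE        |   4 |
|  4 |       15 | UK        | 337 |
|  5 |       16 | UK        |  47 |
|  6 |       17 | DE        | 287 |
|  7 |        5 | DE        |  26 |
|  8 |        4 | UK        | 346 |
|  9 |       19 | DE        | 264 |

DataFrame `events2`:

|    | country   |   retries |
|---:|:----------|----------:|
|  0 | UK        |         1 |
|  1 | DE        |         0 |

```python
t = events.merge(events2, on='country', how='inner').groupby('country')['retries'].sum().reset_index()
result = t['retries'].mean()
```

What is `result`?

merge on 'country' (how='inner') → 10 rows:
   errors country    n  retries
0       3      UK  188        1
1      15      UK  176        1
2      19      DE  138        0
3      14      DE    4        0
4      15      UK  337        1
5      16      UK   47        1
6      17      DE  287        0
7       5      DE   26        0
8       4      UK  346        1
9      19      DE  264        0
group by country, sum of retries:
country
DE    0
UK    5
Name: retries, dtype: int64
reset_index():
  country  retries
0      DE        0
1      UK        5

2.5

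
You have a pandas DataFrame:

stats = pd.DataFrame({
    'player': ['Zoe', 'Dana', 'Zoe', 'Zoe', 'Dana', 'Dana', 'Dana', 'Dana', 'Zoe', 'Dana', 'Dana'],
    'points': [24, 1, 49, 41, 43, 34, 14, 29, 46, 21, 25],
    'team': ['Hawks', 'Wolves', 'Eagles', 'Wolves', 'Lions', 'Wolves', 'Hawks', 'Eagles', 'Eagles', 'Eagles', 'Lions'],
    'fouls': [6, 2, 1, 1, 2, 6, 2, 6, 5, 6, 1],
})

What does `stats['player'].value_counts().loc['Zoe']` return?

4

value_counts of player:
player
Dana    7
Zoe     4
Name: count, dtype: int64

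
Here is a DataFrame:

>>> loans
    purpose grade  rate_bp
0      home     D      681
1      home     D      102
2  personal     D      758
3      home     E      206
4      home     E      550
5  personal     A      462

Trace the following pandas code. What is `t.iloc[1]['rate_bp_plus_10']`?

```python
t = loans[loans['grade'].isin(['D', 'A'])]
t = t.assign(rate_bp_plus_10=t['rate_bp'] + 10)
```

112

filter rows where grade in ['D', 'A']:
    purpose grade  rate_bp
0      home     D      681
1      home     D      102
2  personal     D      758
5  personal     A      462
add column rate_bp_plus_10 = t['rate_bp'] + 10:
    purpose grade  rate_bp  rate_bp_plus_10
0      home     D      681              691
1      home     D      102              112
2  personal     D      758              768
5  personal     A      462              472
Then the value at position 1, column 'rate_bp_plus_10': 112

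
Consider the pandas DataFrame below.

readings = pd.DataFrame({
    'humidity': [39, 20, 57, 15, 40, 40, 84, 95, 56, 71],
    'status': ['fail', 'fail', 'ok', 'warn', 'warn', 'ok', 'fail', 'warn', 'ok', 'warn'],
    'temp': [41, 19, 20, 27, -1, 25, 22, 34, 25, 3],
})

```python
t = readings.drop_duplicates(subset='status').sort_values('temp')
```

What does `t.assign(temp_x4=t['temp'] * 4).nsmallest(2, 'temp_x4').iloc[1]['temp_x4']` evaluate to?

108

drop duplicate status (keep=first):
   humidity status  temp
0        39   fail    41
2        57     ok    20
3        15   warn    27
sort by temp:
   humidity status  temp
2        57     ok    20
3        15   warn    27
0        39   fail    41
add column temp_x4 = t['temp'] * 4:
   humidity status  temp  temp_x4
2        57     ok    20       80
3        15   warn    27      108
0        39   fail    41      164
take 2 rows with smallest temp_x4:
   humidity status  temp  temp_x4
2        57     ok    20       80
3        15   warn    27      108
Reading off the value at position 1, column 'temp_x4', we get 108.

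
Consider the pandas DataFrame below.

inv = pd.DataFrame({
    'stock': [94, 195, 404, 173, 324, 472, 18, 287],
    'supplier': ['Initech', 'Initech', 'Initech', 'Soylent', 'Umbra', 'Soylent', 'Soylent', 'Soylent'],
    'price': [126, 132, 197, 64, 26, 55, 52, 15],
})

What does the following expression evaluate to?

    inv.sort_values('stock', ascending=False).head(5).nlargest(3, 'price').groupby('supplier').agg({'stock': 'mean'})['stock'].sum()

771.5

sort by stock descending:
   stock supplier  price
5    472  Soylent     55
2    404  Initech    197
4    324    Umbra     26
7    287  Soylent     15
1    195  Initech    132
3    173  Soylent     64
0     94  Initech    126
6     18  Soylent     52
take first 5 rows:
   stock supplier  price
5    472  Soylent     55
2    404  Initech    197
4    324    Umbra     26
7    287  Soylent     15
1    195  Initech    132
take 3 rows with largest price:
   stock supplier  price
2    404  Initech    197
1    195  Initech    132
5    472  Soylent     55
group by supplier, mean of stock:
          stock
supplier       
Initech   299.5
Soylent   472.0
Reading off the sum of column 'stock', we get 771.5.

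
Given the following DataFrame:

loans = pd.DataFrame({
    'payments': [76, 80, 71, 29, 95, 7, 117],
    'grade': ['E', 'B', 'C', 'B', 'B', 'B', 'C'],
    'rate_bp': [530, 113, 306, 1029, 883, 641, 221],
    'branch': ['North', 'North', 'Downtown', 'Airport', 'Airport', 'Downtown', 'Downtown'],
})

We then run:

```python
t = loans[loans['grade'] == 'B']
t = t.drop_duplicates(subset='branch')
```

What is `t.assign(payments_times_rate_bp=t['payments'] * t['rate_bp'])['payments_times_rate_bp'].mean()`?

14456.0

filter rows where grade == 'B':
   payments grade  rate_bp    branch
1        80     B      113     North
3        29     B     1029   Airport
4        95     B      883   Airport
5         7     B      641  Downtown
drop duplicate branch (keep=first):
   payments grade  rate_bp    branch
1        80     B      113     North
3        29     B     1029   Airport
5         7     B      641  Downtown
add column payments_times_rate_bp = t['payments'] * t['rate_bp']:
   payments grade  rate_bp    branch  payments_times_rate_bp
1        80     B      113     North                    9040
3        29     B     1029   Airport                   29841
5         7     B      641  Downtown                    4487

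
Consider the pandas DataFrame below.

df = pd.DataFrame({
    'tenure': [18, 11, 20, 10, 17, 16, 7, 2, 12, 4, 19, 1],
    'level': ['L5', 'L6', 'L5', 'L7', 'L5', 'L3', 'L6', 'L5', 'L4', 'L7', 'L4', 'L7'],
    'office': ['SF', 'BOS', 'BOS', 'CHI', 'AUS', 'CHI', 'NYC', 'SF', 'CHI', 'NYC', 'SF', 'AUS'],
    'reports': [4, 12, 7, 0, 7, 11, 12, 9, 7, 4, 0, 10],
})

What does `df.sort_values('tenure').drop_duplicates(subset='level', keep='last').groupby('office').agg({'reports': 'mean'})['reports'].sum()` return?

sort by tenure:
    tenure level office  reports
11       1    L7    AUS       10
7        2    L5     SF        9
9        4    L7    NYC        4
6        7    L6    NYC       12
3       10    L7    CHI        0
1       11    L6    BOS       12
8       12    L4    CHI        7
5       16    L3    CHI       11
4       17    L5    AUS        7
0       18    L5     SF        4
10      19    L4     SF        0
2       20    L5    BOS        7
drop duplicate level (keep=last):
    tenure level office  reports
3       10    L7    CHI        0
1       11    L6    BOS       12
5       16    L3    CHI       11
10      19    L4     SF        0
2       20    L5    BOS        7
group by office, mean of reports:
        reports
office         
BOS         9.5
CHI         5.5
SF          0.0
Finally, sum of column 'reports' = 15.0.

15.0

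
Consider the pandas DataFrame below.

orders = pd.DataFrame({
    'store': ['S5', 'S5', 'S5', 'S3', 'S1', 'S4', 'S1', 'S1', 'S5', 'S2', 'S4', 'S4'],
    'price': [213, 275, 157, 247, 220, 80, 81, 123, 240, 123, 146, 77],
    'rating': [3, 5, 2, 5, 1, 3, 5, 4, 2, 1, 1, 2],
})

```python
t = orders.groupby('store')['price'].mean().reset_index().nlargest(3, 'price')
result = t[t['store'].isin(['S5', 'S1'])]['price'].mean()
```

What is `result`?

group by store, mean of price:
store
S1    141.333333
S2    123.000000
S3    247.000000
S4    101.000000
S5    221.250000
Name: price, dtype: float64
reset_index():
  store       price
0    S1  141.333333
1    S2  123.000000
2    S3  247.000000
3    S4  101.000000
4    S5  221.250000
take 3 rows with largest price:
  store       price
2    S3  247.000000
4    S5  221.250000
0    S1  141.333333
filter rows where store in ['S5', 'S1']:
  store       price
4    S5  221.250000
0    S1  141.333333
Hence 181.291666667.

181.291666667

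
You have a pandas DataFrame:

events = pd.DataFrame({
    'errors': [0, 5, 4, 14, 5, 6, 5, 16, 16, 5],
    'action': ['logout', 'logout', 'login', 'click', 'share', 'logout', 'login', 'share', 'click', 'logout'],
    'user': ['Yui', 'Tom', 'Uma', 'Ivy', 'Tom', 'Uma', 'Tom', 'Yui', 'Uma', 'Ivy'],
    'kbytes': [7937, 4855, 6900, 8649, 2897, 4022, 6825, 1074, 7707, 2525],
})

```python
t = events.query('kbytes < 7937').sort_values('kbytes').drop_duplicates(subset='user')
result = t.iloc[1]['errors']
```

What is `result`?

filter rows where kbytes < 7937:
   errors  action user  kbytes
1       5  logout  Tom    4855
2       4   login  Uma    6900
4       5   share  Tom    2897
5       6  logout  Uma    4022
6       5   login  Tom    6825
7      16   share  Yui    1074
8      16   click  Uma    7707
9       5  logout  Ivy    2525
sort by kbytes:
   errors  action user  kbytes
7      16   share  Yui    1074
9       5  logout  Ivy    2525
4       5   share  Tom    2897
5       6  logout  Uma    4022
1       5  logout  Tom    4855
6       5   login  Tom    6825
2       4   login  Uma    6900
8      16   click  Uma    7707
drop duplicate user (keep=first):
   errors  action user  kbytes
7      16   share  Yui    1074
9       5  logout  Ivy    2525
4       5   share  Tom    2897
5       6  logout  Uma    4022

5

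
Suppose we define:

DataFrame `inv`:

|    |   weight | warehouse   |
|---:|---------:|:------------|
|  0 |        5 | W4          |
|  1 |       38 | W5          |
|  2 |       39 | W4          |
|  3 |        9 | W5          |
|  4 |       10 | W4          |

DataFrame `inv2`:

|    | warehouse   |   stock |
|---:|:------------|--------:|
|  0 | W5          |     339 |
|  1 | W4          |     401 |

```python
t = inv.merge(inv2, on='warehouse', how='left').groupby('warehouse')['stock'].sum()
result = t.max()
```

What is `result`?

1203

merge on 'warehouse' (how='left') → 5 rows:
   weight warehouse  stock
0       5        W4    401
1      38        W5    339
2      39        W4    401
3       9        W5    339
4      10        W4    401
group by warehouse, sum of stock:
warehouse
W4    1203
W5     678
Name: stock, dtype: int64
max of the resulting series → 1203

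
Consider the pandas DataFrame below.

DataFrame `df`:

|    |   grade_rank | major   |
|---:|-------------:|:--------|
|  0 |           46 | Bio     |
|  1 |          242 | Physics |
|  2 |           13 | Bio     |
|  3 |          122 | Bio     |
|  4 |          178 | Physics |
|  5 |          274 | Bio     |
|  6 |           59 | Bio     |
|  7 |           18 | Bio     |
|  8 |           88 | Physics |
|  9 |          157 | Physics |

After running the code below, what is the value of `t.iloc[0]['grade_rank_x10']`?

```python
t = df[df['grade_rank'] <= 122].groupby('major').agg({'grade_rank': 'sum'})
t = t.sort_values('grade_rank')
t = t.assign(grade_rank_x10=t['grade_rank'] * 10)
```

filter rows where grade_rank <= 122:
   grade_rank    major
0          46      Bio
2          13      Bio
3         122      Bio
6          59      Bio
7          18      Bio
8          88  Physics
group by major, sum of grade_rank:
         grade_rank
major              
Bio             258
Physics          88
sort by grade_rank:
         grade_rank
major              
Physics          88
Bio             258
add column grade_rank_x10 = t['grade_rank'] * 10:
         grade_rank  grade_rank_x10
major                              
Physics          88             880
Bio             258            2580

880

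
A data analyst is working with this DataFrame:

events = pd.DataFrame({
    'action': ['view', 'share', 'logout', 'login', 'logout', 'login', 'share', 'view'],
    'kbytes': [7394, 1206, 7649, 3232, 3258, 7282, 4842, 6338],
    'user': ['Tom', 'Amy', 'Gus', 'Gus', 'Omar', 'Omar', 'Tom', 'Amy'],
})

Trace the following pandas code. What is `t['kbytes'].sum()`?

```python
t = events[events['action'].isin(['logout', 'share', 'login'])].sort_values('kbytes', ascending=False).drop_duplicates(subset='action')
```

filter rows where action in ['logout', 'share', 'login']:
   action  kbytes  user
1   share    1206   Amy
2  logout    7649   Gus
3   login    3232   Gus
4  logout    3258  Omar
5   login    7282  Omar
6   share    4842   Tom
sort by kbytes descending:
   action  kbytes  user
2  logout    7649   Gus
5   login    7282  Omar
6   share    4842   Tom
4  logout    3258  Omar
3   login    3232   Gus
1   share    1206   Amy
drop duplicate action (keep=first):
   action  kbytes  user
2  logout    7649   Gus
5   login    7282  Omar
6   share    4842   Tom
Then the sum of column 'kbytes': 19773

19773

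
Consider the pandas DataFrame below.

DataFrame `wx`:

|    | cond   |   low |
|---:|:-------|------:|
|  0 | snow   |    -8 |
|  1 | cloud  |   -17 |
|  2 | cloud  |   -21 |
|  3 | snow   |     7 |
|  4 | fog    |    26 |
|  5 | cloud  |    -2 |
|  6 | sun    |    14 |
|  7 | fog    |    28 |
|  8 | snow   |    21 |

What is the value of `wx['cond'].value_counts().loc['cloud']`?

3

value_counts of cond:
cond
snow     3
cloud    3
fog      2
sun      1
Name: count, dtype: int64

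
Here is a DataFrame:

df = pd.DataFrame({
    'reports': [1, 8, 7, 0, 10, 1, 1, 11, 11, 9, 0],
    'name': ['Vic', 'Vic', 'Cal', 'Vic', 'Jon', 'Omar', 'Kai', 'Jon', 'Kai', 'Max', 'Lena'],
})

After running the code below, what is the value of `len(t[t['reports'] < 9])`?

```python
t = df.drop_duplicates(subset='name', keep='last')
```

drop duplicate name (keep=last):
    reports  name
2         7   Cal
3         0   Vic
5         1  Omar
7        11   Jon
8        11   Kai
9         9   Max
10        0  Lena
filter rows where reports < 9:
    reports  name
2         7   Cal
3         0   Vic
5         1  Omar
10        0  Lena
Hence 4.

4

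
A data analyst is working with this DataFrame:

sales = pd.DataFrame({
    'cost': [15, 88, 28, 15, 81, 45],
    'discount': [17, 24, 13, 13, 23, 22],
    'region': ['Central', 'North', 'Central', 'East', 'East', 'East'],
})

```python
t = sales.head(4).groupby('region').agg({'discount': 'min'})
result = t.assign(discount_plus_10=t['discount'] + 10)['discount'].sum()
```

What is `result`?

50

take first 4 rows:
   cost  discount   region
0    15        17  Central
1    88        24    North
2    28        13  Central
3    15        13     East
group by region, min of discount:
         discount
region           
Central        13
East           13
North          24
add column discount_plus_10 = t['discount'] + 10:
         discount  discount_plus_10
region                             
Central        13                23
East           13                23
North          24                34
So sum() = 50.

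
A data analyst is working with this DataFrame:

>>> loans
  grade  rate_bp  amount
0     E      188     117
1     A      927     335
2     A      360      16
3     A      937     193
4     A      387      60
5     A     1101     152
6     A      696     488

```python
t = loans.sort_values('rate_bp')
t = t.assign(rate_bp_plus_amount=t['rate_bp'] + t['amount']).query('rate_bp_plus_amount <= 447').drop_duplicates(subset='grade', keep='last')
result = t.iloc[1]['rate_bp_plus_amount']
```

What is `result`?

sort by rate_bp:
  grade  rate_bp  amount
0     E      188     117
2     A      360      16
4     A      387      60
6     A      696     488
1     A      927     335
3     A      937     193
5     A     1101     152
add column rate_bp_plus_amount = t['rate_bp'] + t['amount']:
  grade  rate_bp  amount  rate_bp_plus_amount
0     E      188     117                  305
2     A      360      16                  376
4     A      387      60                  447
6     A      696     488                 1184
1     A      927     335                 1262
3     A      937     193                 1130
5     A     1101     152                 1253
filter rows where rate_bp_plus_amount <= 447:
  grade  rate_bp  amount  rate_bp_plus_amount
0     E      188     117                  305
2     A      360      16                  376
4     A      387      60                  447
drop duplicate grade (keep=last):
  grade  rate_bp  amount  rate_bp_plus_amount
0     E      188     117                  305
4     A      387      60                  447
Reading off the value at position 1, column 'rate_bp_plus_amount', we get 447.

447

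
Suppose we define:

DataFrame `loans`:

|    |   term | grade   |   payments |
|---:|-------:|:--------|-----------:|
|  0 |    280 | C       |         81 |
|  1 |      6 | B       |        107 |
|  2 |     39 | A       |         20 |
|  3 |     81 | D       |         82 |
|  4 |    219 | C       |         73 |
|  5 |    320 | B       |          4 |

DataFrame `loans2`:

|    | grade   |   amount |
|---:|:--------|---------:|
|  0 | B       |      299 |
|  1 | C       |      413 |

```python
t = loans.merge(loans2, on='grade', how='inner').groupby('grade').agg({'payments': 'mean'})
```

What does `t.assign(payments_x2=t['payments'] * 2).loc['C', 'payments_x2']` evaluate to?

merge on 'grade' (how='inner') → 4 rows:
   term grade  payments  amount
0   280     C        81     413
1     6     B       107     299
2   219     C        73     413
3   320     B         4     299
group by grade, mean of payments:
       payments
grade          
B          55.5
C          77.0
add column payments_x2 = t['payments'] * 2:
       payments  payments_x2
grade                       
B          55.5        111.0
C          77.0        154.0
Reading off the value at row 'C', column 'payments_x2', we get 154.0.

154.0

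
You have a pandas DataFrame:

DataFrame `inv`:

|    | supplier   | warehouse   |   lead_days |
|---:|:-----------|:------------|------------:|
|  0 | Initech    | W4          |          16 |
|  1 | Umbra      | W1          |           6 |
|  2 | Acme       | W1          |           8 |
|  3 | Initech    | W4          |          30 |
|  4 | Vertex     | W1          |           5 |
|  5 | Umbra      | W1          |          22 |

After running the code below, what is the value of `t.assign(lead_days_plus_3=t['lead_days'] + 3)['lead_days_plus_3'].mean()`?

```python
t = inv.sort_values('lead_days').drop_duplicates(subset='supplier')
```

sort by lead_days:
  supplier warehouse  lead_days
4   Vertex        W1          5
1    Umbra        W1          6
2     Acme        W1          8
0  Initech        W4         16
5    Umbra        W1         22
3  Initech        W4         30
drop duplicate supplier (keep=first):
  supplier warehouse  lead_days
4   Vertex        W1          5
1    Umbra        W1          6
2     Acme        W1          8
0  Initech        W4         16
add column lead_days_plus_3 = t['lead_days'] + 3:
  supplier warehouse  lead_days  lead_days_plus_3
4   Vertex        W1          5                 8
1    Umbra        W1          6                 9
2     Acme        W1          8                11
0  Initech        W4         16                19
Taking the mean of column 'lead_days_plus_3' gives 11.75.

11.75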